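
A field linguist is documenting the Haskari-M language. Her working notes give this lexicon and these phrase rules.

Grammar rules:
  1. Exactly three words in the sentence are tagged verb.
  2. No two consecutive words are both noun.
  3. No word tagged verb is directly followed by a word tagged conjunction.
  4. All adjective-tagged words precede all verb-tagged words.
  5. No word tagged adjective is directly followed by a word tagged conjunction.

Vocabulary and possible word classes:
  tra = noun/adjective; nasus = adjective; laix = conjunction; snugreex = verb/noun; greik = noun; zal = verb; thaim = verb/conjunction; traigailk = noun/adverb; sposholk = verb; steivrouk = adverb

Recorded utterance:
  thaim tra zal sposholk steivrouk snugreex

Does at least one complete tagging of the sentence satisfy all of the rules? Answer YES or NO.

YES

Candidates per position — 1:thaim {verb,conjunction}; 2:tra {noun,adjective}; 3:zal {verb}; 4:sposholk {verb}; 5:steivrouk {adverb}; 6:snugreex {verb,noun}.
One satisfying assignment: verb noun verb verb adverb noun.
Check: rule 1 ok; rule 2 ok; rule 3 ok; rule 4 ok; rule 5 ok.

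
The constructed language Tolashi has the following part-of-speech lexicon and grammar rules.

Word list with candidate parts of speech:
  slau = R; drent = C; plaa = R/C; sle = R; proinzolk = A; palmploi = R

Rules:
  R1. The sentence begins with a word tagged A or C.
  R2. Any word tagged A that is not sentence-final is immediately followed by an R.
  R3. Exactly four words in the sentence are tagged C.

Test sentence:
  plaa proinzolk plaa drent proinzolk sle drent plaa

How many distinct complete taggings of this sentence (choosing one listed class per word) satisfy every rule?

1

Candidates per position — 1:plaa {R,C}; 2:proinzolk {A}; 3:plaa {R,C}; 4:drent {C}; 5:proinzolk {A}; 6:sle {R}; 7:drent {C}; 8:plaa {R,C}.
There are 8 candidate sequences in total.
The sequences that satisfy every rule: C A R C A R C C.
Count = 1.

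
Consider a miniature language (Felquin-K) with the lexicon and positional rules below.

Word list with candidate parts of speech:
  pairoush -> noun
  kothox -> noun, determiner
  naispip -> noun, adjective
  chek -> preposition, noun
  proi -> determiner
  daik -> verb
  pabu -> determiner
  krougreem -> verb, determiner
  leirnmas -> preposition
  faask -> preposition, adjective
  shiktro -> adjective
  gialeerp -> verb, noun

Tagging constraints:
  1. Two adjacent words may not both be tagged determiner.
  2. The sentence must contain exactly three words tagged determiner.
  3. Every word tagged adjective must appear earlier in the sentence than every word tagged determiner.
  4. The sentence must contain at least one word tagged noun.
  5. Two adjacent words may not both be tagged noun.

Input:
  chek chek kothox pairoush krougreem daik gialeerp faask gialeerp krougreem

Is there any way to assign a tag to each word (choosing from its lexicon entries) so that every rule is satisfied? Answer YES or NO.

Candidates per position — 1:chek {preposition,noun}; 2:chek {preposition,noun}; 3:kothox {noun,determiner}; 4:pairoush {noun}; 5:krougreem {verb,determiner}; 6:daik {verb}; 7:gialeerp {verb,noun}; 8:faask {preposition,adjective}; 9:gialeerp {verb,noun}; 10:krougreem {verb,determiner}.
One satisfying assignment: preposition noun determiner noun determiner verb verb preposition verb determiner.
Verifying each rule — rule 1 ok; rule 2 ok; rule 3 ok; rule 4 ok; rule 5 ok.

YES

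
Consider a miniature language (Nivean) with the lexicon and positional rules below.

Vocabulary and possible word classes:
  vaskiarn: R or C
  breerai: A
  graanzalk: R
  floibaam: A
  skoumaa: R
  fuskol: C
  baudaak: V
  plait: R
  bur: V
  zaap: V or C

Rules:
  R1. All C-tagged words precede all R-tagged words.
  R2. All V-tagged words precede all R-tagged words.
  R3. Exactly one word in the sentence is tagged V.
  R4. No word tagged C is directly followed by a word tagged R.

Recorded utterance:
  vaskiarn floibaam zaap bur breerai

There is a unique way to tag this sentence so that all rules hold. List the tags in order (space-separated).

C A C V A

Candidates per position — 1:vaskiarn {R,C}; 2:floibaam {A}; 3:zaap {V,C}; 4:bur {V}; 5:breerai {A}.
If word 1 were R, no tagging could satisfy rule 2; so word 1 is C.
If word 3 were V, no tagging could satisfy rule 3; so word 3 is C.
So the tagging must be: C A C V A.
Verifying each rule — rule 1 holds; rule 2 holds; rule 3 holds; rule 4 holds.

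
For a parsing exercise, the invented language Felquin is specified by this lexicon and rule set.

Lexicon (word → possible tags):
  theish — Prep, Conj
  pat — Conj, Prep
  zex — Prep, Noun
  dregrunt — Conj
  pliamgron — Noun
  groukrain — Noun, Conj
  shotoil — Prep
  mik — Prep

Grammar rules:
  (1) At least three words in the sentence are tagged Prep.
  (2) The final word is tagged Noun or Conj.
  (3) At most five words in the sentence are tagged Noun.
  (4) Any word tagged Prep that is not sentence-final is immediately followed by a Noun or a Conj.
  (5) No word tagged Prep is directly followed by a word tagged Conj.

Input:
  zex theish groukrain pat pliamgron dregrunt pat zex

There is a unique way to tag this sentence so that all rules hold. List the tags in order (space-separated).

Noun Prep Noun Prep Noun Conj Prep Noun

Candidates per position — 1:zex {Prep,Noun}; 2:theish {Prep,Conj}; 3:groukrain {Noun,Conj}; 4:pat {Conj,Prep}; 5:pliamgron {Noun}; 6:dregrunt {Conj}; 7:pat {Conj,Prep}; 8:zex {Prep,Noun}.
At position 8, choosing Prep makes rule 2 impossible to satisfy; hence Noun.
The remaining ambiguous positions (1, 2, 3, 4, 7) are resolved jointly — only one combination satisfies every rule.
So the tagging must be: Noun Prep Noun Prep Noun Conj Prep Noun.
Verifying each rule — rule 1 satisfied; rule 2 satisfied; rule 3 satisfied; rule 4 satisfied; rule 5 satisfied.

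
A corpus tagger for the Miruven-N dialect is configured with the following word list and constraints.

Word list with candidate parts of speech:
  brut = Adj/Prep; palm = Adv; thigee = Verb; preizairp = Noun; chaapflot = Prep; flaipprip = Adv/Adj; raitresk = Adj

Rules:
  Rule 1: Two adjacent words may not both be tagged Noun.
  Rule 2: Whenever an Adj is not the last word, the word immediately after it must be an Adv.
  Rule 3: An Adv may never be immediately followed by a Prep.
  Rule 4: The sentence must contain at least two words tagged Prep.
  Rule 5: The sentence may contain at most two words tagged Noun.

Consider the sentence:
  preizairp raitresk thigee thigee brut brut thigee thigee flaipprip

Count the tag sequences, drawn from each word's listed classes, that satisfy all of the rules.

0

Candidates per position — 1:preizairp {Noun}; 2:raitresk {Adj}; 3:thigee {Verb}; 4:thigee {Verb}; 5:brut {Adj,Prep}; 6:brut {Adj,Prep}; 7:thigee {Verb}; 8:thigee {Verb}; 9:flaipprip {Adv,Adj}.
There are 8 candidate sequences in total.
Rule 2 cannot be satisfied by any choice of tags from the lexicon.
So there is no consistent tagging.
Count = 0.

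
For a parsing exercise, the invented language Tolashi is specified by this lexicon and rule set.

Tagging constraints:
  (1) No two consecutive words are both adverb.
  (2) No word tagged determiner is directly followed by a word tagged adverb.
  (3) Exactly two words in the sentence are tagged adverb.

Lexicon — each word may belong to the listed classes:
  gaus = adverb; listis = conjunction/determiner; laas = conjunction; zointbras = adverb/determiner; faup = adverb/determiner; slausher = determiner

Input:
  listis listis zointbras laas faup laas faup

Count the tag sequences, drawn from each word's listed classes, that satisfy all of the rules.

8

Candidates per position — 1:listis {conjunction,determiner}; 2:listis {conjunction,determiner}; 3:zointbras {adverb,determiner}; 4:laas {conjunction}; 5:faup {adverb,determiner}; 6:laas {conjunction}; 7:faup {adverb,determiner}.
There are 32 candidate sequences in total.
Checking each against the rules leaves 8 sequences.
Count = 8.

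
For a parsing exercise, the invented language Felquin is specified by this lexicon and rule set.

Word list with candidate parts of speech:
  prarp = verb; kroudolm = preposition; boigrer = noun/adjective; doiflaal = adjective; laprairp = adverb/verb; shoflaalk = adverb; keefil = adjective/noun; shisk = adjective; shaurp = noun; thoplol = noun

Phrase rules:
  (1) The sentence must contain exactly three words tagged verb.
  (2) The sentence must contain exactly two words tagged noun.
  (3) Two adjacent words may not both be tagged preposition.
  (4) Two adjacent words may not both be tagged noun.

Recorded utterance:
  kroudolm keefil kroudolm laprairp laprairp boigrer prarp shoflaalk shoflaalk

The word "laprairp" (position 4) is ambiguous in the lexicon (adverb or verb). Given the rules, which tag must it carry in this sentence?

verb

Candidates per position — 1:kroudolm {preposition}; 2:keefil {adjective,noun}; 3:kroudolm {preposition}; 4:laprairp {adverb,verb}; 5:laprairp {adverb,verb}; 6:boigrer {noun,adjective}; 7:prarp {verb}; 8:shoflaalk {adverb}; 9:shoflaalk {adverb}.
Position 2: adjective is ruled out by rule 2; that leaves noun.
Position 4: adverb is ruled out by rule 1; that leaves verb.
Position 5: adverb is ruled out by rule 1; that leaves verb.
Position 6: adjective is ruled out by rule 2; that leaves noun.
So the tagging must be: preposition noun preposition verb verb noun verb adverb adverb.
Rule-by-rule: rule 1 satisfied; rule 2 satisfied; rule 3 satisfied; rule 4 satisfied.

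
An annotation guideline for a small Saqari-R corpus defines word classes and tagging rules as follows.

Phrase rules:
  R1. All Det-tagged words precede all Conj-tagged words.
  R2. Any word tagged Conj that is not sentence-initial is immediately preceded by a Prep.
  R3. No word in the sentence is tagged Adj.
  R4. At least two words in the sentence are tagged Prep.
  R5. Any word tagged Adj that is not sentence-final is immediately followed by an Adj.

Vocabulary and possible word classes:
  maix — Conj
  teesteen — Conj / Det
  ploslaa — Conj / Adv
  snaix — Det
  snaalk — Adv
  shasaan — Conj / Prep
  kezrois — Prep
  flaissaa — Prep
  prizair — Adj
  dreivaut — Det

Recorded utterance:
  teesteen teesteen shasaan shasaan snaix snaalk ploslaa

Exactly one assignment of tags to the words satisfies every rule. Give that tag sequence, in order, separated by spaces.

Det Det Prep Prep Det Adv Adv

Candidates per position — 1:teesteen {Conj,Det}; 2:teesteen {Conj,Det}; 3:shasaan {Conj,Prep}; 4:shasaan {Conj,Prep}; 5:snaix {Det}; 6:snaalk {Adv}; 7:ploslaa {Conj,Adv}.
At position 1, choosing Conj makes rule 1 impossible to satisfy; hence Det.
At position 2, choosing Conj makes rule 1 impossible to satisfy; hence Det.
At position 3, choosing Conj makes rule 1 impossible to satisfy; hence Prep.
At position 4, choosing Conj makes rule 1 impossible to satisfy; hence Prep.
At position 7, choosing Conj makes rule 2 impossible to satisfy; hence Adv.
That leaves exactly one tagging: Det Det Prep Prep Det Adv Adv.
Checking: rule 1 ✓; rule 2 ✓; rule 3 ✓; rule 4 ✓; rule 5 ✓.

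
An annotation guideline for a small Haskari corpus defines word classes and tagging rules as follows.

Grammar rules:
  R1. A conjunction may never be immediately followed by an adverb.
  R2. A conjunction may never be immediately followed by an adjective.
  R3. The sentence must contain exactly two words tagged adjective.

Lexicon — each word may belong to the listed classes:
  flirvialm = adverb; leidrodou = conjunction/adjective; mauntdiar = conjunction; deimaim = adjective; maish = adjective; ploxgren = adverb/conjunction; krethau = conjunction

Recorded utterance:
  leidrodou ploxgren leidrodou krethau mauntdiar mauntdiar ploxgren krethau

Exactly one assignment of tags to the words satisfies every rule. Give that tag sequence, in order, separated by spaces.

adjective adverb adjective conjunction conjunction conjunction conjunction conjunction

Candidates per position — 1:leidrodou {conjunction,adjective}; 2:ploxgren {adverb,conjunction}; 3:leidrodou {conjunction,adjective}; 4:krethau {conjunction}; 5:mauntdiar {conjunction}; 6:mauntdiar {conjunction}; 7:ploxgren {adverb,conjunction}; 8:krethau {conjunction}.
Position 1: tagging it conjunction would leave rule 3 unsatisfiable, so it must be adjective.
Position 3: tagging it conjunction would leave rule 3 unsatisfiable, so it must be adjective.
Position 7: tagging it adverb would leave rule 1 unsatisfiable, so it must be conjunction.
Position 2: tagging it conjunction would leave rule 2 unsatisfiable, so it must be adverb.
That leaves exactly one tagging: adjective adverb adjective conjunction conjunction conjunction conjunction conjunction.
Check: rule 1 ok; rule 2 ok; rule 3 ok.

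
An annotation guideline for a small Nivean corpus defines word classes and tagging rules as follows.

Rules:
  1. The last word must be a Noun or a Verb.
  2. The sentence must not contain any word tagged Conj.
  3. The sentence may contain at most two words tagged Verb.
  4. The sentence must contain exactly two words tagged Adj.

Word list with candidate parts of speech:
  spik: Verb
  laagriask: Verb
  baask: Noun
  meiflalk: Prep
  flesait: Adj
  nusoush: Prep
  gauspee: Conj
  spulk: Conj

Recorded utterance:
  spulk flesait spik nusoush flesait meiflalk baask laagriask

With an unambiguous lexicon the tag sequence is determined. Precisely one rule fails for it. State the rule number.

Fixed tagging: Conj Adj Verb Prep Adj Prep Noun Verb.
Applying the rules: R1 pass, R2 fail, R3 pass, R4 pass.
Only rule 2 fails.

2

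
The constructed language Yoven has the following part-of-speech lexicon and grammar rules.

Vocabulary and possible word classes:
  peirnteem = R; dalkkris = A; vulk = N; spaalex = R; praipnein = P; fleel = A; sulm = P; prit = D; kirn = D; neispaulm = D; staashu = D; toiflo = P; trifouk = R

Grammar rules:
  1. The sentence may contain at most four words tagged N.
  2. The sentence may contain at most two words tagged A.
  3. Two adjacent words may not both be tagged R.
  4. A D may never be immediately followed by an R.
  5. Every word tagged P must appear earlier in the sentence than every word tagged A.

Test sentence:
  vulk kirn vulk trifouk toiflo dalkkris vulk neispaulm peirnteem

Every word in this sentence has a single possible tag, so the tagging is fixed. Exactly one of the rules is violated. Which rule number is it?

4

Fixed tagging: N D N R P A N D R.
Rule check: R1 holds, R2 holds, R3 holds, R4 violated, R5 holds.
Only rule 4 fails.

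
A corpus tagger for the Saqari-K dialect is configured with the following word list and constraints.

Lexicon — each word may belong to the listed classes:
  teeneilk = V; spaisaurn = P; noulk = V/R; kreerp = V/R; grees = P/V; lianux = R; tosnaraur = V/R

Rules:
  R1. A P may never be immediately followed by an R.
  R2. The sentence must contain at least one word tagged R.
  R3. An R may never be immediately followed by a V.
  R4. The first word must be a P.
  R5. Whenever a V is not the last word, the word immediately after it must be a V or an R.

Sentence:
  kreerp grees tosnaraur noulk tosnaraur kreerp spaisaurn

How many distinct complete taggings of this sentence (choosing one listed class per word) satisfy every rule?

0

Candidates per position — 1:kreerp {V,R}; 2:grees {P,V}; 3:tosnaraur {V,R}; 4:noulk {V,R}; 5:tosnaraur {V,R}; 6:kreerp {V,R}; 7:spaisaurn {P}.
There are 64 candidate sequences in total.
Rule 4 cannot be satisfied by any choice of tags from the lexicon.
So there is no consistent tagging.
Count = 0.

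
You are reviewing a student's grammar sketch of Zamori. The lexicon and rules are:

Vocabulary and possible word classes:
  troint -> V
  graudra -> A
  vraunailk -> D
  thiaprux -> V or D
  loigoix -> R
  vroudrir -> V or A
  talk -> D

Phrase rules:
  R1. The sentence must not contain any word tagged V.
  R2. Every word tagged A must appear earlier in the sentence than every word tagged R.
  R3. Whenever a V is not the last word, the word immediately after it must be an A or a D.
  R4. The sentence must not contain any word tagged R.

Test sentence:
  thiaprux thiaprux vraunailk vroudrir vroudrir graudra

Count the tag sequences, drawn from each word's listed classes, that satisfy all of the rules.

Candidates per position — 1:thiaprux {V,D}; 2:thiaprux {V,D}; 3:vraunailk {D}; 4:vroudrir {V,A}; 5:vroudrir {V,A}; 6:graudra {A}.
There are 16 candidate sequences in total.
The sequences that satisfy every rule: D D D A A A.
Count = 1.

1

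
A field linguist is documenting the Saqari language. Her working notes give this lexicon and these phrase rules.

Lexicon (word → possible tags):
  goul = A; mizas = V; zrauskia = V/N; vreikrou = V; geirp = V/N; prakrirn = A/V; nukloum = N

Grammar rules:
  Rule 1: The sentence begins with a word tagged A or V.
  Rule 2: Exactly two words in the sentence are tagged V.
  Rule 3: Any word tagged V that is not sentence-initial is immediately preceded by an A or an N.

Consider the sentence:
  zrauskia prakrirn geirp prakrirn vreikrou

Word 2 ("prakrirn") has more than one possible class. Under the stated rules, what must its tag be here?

A

Candidates per position — 1:zrauskia {V,N}; 2:prakrirn {A,V}; 3:geirp {V,N}; 4:prakrirn {A,V}; 5:vreikrou {V}.
Position 1: tagging it N would leave rule 1 unsatisfiable, so it must be V.
Position 2: tagging it V would leave rule 2 unsatisfiable, so it must be A.
Position 3: tagging it V would leave rule 2 unsatisfiable, so it must be N.
Position 4: tagging it V would leave rule 2 unsatisfiable, so it must be A.
That leaves exactly one tagging: V A N A V.
Verifying each rule — rule 1 ✓; rule 2 ✓; rule 3 ✓.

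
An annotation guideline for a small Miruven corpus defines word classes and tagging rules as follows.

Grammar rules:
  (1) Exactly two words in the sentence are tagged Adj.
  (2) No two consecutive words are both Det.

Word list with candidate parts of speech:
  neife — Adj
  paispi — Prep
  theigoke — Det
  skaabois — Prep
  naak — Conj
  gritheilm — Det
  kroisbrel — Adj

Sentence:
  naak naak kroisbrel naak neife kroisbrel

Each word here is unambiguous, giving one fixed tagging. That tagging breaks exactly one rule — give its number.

Fixed tagging: Conj Conj Adj Conj Adj Adj.
Rule check: R1 violated, R2 holds.
Only rule 1 fails.

1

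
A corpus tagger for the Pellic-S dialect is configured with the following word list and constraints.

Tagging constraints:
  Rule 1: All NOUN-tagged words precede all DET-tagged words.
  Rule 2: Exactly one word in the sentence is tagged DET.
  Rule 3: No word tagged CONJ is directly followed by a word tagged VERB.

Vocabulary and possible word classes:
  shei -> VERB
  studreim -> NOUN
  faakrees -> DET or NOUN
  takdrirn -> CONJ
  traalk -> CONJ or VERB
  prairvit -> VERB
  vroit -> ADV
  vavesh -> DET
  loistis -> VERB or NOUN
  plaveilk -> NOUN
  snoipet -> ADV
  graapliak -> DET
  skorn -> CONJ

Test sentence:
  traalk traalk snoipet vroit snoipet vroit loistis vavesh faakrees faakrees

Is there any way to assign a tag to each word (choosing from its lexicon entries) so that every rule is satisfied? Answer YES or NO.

Candidates per position — 1:traalk {CONJ,VERB}; 2:traalk {CONJ,VERB}; 3:snoipet {ADV}; 4:vroit {ADV}; 5:snoipet {ADV}; 6:vroit {ADV}; 7:loistis {VERB,NOUN}; 8:vavesh {DET}; 9:faakrees {DET,NOUN}; 10:faakrees {DET,NOUN}.
Every candidate sequence violates at least one rule; no consistent tagging exists.

NO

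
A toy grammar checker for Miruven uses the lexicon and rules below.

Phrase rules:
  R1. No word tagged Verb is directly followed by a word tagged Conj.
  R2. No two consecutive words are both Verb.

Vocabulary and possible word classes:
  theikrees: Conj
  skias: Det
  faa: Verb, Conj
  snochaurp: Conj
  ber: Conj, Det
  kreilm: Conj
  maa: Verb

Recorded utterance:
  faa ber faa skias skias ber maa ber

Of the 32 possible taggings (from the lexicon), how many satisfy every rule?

Candidates per position — 1:faa {Verb,Conj}; 2:ber {Conj,Det}; 3:faa {Verb,Conj}; 4:skias {Det}; 5:skias {Det}; 6:ber {Conj,Det}; 7:maa {Verb}; 8:ber {Conj,Det}.
There are 32 candidate sequences in total.
Checking each against the rules leaves 12 sequences.
Count = 12.

12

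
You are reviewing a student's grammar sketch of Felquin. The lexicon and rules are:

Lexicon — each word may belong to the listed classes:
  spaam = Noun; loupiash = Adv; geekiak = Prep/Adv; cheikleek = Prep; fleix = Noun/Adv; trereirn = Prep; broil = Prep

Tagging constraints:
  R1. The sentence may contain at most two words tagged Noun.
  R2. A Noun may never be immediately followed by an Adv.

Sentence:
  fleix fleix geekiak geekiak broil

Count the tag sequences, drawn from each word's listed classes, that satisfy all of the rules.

8

Candidates per position — 1:fleix {Noun,Adv}; 2:fleix {Noun,Adv}; 3:geekiak {Prep,Adv}; 4:geekiak {Prep,Adv}; 5:broil {Prep}.
There are 16 candidate sequences in total.
Checking each against the rules leaves 8 sequences.
Count = 8.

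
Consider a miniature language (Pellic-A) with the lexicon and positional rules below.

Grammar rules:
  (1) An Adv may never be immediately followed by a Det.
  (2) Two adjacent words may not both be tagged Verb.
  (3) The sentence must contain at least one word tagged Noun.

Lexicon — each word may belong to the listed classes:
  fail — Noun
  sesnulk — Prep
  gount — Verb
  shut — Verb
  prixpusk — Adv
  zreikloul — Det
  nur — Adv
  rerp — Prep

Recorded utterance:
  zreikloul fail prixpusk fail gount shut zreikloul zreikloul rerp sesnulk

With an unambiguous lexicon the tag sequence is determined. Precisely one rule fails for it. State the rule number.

2

Fixed tagging: Det Noun Adv Noun Verb Verb Det Det Prep Prep.
Applying the rules: R1 holds, R2 violated, R3 holds.
Only rule 2 fails.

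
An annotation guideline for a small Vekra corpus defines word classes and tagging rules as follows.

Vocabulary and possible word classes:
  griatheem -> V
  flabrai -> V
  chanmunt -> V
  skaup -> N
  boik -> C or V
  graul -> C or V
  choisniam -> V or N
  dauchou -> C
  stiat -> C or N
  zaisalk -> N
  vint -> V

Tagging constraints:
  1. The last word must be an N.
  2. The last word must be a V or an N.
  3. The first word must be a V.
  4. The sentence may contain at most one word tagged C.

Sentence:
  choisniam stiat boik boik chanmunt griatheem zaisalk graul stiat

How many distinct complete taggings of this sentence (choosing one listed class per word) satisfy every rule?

5

Candidates per position — 1:choisniam {V,N}; 2:stiat {C,N}; 3:boik {C,V}; 4:boik {C,V}; 5:chanmunt {V}; 6:griatheem {V}; 7:zaisalk {N}; 8:graul {C,V}; 9:stiat {C,N}.
There are 64 candidate sequences in total.
The sequences that satisfy every rule: V C V V V V N V N; V N C V V V N V N; V N V C V V N V N; V N V V V V N C N; V N V V V V N V N.
Count = 5.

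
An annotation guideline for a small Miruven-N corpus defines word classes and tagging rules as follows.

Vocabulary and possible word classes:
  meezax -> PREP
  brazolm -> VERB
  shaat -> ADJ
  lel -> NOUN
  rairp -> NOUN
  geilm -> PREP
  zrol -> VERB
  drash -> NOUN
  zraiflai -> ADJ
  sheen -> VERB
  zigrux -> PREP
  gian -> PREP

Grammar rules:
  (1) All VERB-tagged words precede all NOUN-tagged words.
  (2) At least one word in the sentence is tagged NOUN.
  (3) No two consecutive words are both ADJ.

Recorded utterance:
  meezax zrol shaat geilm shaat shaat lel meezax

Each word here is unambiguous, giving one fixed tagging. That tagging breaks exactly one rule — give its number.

Fixed tagging: PREP VERB ADJ PREP ADJ ADJ NOUN PREP.
Applying the rules: R1 pass, R2 pass, R3 fail.
Only rule 3 fails.

3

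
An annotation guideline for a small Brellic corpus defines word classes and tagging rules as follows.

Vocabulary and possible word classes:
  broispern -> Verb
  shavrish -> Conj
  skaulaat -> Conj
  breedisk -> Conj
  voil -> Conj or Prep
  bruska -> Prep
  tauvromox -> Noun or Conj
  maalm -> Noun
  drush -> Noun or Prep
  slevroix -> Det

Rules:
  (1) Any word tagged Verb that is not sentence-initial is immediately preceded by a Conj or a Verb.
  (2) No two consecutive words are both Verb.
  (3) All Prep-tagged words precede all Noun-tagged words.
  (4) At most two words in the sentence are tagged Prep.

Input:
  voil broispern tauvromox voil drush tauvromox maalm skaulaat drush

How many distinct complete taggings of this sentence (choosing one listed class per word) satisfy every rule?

10

Candidates per position — 1:voil {Conj,Prep}; 2:broispern {Verb}; 3:tauvromox {Noun,Conj}; 4:voil {Conj,Prep}; 5:drush {Noun,Prep}; 6:tauvromox {Noun,Conj}; 7:maalm {Noun}; 8:skaulaat {Conj}; 9:drush {Noun,Prep}.
There are 64 candidate sequences in total.
Checking each against the rules leaves 10 sequences.
Count = 10.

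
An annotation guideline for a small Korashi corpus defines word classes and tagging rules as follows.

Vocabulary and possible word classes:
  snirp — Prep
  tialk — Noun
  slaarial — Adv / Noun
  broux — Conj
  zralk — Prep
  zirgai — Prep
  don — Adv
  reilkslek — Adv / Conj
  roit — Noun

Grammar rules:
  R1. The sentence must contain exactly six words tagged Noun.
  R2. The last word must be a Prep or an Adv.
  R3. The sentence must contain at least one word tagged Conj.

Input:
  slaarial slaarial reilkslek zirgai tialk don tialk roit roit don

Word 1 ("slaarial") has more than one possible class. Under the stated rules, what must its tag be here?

Noun

Candidates per position — 1:slaarial {Adv,Noun}; 2:slaarial {Adv,Noun}; 3:reilkslek {Adv,Conj}; 4:zirgai {Prep}; 5:tialk {Noun}; 6:don {Adv}; 7:tialk {Noun}; 8:roit {Noun}; 9:roit {Noun}; 10:don {Adv}.
At position 1, choosing Adv makes rule 1 impossible to satisfy; hence Noun.
At position 2, choosing Adv makes rule 1 impossible to satisfy; hence Noun.
At position 3, choosing Adv makes rule 3 impossible to satisfy; hence Conj.
The unique satisfying tagging is: Noun Noun Conj Prep Noun Adv Noun Noun Noun Adv.
Verifying each rule — rule 1 holds; rule 2 holds; rule 3 holds.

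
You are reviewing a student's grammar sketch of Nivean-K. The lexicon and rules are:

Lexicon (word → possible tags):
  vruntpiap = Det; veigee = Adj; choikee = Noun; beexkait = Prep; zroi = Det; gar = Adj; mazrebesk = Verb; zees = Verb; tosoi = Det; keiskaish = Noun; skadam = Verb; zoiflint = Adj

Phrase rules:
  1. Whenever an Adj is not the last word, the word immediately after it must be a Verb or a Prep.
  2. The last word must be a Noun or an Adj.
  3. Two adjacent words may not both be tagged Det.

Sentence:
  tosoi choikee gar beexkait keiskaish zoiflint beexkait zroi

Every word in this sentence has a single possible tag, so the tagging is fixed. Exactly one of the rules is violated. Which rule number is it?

Fixed tagging: Det Noun Adj Prep Noun Adj Prep Det.
Applying the rules: R1 pass, R2 fail, R3 pass.
Only rule 2 fails.

2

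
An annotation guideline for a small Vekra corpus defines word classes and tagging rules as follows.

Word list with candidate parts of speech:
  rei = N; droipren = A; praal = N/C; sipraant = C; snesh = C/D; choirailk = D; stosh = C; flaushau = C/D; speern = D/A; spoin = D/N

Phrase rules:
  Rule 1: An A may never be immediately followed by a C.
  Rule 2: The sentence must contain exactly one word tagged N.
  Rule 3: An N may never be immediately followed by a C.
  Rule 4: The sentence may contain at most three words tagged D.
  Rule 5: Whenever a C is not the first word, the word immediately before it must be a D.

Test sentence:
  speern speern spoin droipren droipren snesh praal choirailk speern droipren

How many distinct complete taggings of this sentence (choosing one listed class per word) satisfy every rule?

5

Candidates per position — 1:speern {D,A}; 2:speern {D,A}; 3:spoin {D,N}; 4:droipren {A}; 5:droipren {A}; 6:snesh {C,D}; 7:praal {N,C}; 8:choirailk {D}; 9:speern {D,A}; 10:droipren {A}.
There are 64 candidate sequences in total.
The sequences that satisfy every rule: D A N A A D C D A A; A D N A A D C D A A; A A D A A D N D A A; A A N A A D C D D A; A A N A A D C D A A.
Count = 5.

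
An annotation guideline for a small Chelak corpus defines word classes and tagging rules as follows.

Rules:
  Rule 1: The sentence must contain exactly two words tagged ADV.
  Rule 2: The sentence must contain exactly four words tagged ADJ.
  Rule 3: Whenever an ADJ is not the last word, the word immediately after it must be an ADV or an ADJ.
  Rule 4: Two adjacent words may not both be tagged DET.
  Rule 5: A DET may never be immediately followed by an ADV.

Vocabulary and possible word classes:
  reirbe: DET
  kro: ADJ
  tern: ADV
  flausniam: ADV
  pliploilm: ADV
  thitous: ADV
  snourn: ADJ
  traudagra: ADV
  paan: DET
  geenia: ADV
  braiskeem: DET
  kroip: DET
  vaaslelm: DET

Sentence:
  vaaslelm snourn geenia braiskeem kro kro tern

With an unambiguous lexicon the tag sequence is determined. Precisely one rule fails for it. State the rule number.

Fixed tagging: DET ADJ ADV DET ADJ ADJ ADV.
Applying the rules: R1 pass, R2 fail, R3 pass, R4 pass, R5 pass.
Only rule 2 fails.

2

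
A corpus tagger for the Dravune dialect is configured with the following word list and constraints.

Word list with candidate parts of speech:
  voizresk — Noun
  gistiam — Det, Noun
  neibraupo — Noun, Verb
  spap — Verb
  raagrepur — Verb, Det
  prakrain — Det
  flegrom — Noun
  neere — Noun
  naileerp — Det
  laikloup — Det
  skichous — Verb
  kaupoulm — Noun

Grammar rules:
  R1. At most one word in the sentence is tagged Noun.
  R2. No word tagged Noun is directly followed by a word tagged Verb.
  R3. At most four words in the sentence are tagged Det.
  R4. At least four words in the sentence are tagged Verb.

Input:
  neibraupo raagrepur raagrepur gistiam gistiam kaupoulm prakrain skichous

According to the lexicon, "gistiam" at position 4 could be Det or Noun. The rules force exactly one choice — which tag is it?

Candidates per position — 1:neibraupo {Noun,Verb}; 2:raagrepur {Verb,Det}; 3:raagrepur {Verb,Det}; 4:gistiam {Det,Noun}; 5:gistiam {Det,Noun}; 6:kaupoulm {Noun}; 7:prakrain {Det}; 8:skichous {Verb}.
If word 1 were Noun, no tagging could satisfy rule 1; so word 1 is Verb.
If word 2 were Det, no tagging could satisfy rule 4; so word 2 is Verb.
If word 3 were Det, no tagging could satisfy rule 4; so word 3 is Verb.
If word 4 were Noun, no tagging could satisfy rule 1; so word 4 is Det.
If word 5 were Noun, no tagging could satisfy rule 1; so word 5 is Det.
That leaves exactly one tagging: Verb Verb Verb Det Det Noun Det Verb.
Verifying each rule — rule 1 holds; rule 2 holds; rule 3 holds; rule 4 holds.

Det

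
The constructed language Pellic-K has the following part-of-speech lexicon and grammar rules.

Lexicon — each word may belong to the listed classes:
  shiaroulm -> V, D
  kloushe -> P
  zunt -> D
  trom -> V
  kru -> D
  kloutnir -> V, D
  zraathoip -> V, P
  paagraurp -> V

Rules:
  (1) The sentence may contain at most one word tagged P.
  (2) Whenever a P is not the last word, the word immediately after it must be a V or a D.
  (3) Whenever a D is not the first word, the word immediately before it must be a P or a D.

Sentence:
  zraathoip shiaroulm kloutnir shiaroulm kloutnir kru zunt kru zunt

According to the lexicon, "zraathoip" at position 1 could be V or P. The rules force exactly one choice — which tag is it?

Candidates per position — 1:zraathoip {V,P}; 2:shiaroulm {V,D}; 3:kloutnir {V,D}; 4:shiaroulm {V,D}; 5:kloutnir {V,D}; 6:kru {D}; 7:zunt {D}; 8:kru {D}; 9:zunt {D}.
If word 1 were V, no tagging could satisfy rule 3; so word 1 is P.
If word 2 were V, no tagging could satisfy rule 3; so word 2 is D.
If word 3 were V, no tagging could satisfy rule 3; so word 3 is D.
If word 4 were V, no tagging could satisfy rule 3; so word 4 is D.
If word 5 were V, no tagging could satisfy rule 3; so word 5 is D.
So the tagging must be: P D D D D D D D D.
Check: rule 1 holds; rule 2 holds; rule 3 holds.

P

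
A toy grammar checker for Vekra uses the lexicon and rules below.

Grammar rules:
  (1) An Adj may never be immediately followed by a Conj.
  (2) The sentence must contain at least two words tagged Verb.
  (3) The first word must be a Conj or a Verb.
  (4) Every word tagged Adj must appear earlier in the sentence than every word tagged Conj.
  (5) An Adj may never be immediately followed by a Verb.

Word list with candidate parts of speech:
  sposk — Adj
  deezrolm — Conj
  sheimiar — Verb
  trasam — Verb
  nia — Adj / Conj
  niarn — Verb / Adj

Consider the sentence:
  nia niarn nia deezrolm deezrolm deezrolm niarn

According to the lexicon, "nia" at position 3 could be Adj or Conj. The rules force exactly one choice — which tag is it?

Candidates per position — 1:nia {Adj,Conj}; 2:niarn {Verb,Adj}; 3:nia {Adj,Conj}; 4:deezrolm {Conj}; 5:deezrolm {Conj}; 6:deezrolm {Conj}; 7:niarn {Verb,Adj}.
Word 1 cannot be Adj — rule 3 would then fail for every completion. It is Conj.
Word 2 cannot be Adj — rule 1 would then fail for every completion. It is Verb.
Word 3 cannot be Adj — rule 1 would then fail for every completion. It is Conj.
Word 7 cannot be Adj — rule 2 would then fail for every completion. It is Verb.
The only consistent sequence is: Conj Verb Conj Conj Conj Conj Verb.
Rule-by-rule: rule 1 ✓; rule 2 ✓; rule 3 ✓; rule 4 ✓; rule 5 ✓.

Conj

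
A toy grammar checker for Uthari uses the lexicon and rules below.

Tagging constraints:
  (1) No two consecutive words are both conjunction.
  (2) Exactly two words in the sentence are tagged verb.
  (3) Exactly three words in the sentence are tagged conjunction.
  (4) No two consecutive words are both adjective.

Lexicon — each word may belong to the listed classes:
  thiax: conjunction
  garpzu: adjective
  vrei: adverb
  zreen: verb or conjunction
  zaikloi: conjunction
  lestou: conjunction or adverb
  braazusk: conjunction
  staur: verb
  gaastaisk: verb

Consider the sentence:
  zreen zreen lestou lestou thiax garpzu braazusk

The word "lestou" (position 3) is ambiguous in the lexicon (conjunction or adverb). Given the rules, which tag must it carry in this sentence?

Candidates per position — 1:zreen {verb,conjunction}; 2:zreen {verb,conjunction}; 3:lestou {conjunction,adverb}; 4:lestou {conjunction,adverb}; 5:thiax {conjunction}; 6:garpzu {adjective}; 7:braazusk {conjunction}.
At position 1, choosing conjunction makes rule 2 impossible to satisfy; hence verb.
At position 2, choosing conjunction makes rule 2 impossible to satisfy; hence verb.
At position 4, choosing conjunction makes rule 1 impossible to satisfy; hence adverb.
At position 3, choosing adverb makes rule 3 impossible to satisfy; hence conjunction.
That leaves exactly one tagging: verb verb conjunction adverb conjunction adjective conjunction.
Verifying each rule — rule 1 ok; rule 2 ok; rule 3 ok; rule 4 ok.

conjunction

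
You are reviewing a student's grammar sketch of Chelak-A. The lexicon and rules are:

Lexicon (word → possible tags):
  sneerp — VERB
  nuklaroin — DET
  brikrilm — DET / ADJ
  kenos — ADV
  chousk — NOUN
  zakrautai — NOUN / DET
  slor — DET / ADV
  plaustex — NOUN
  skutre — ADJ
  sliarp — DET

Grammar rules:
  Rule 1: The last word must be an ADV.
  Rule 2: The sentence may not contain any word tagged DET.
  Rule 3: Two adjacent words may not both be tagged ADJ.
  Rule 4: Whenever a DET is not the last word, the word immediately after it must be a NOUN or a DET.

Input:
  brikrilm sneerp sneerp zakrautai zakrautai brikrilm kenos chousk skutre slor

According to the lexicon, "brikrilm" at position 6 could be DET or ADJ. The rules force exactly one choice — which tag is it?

Candidates per position — 1:brikrilm {DET,ADJ}; 2:sneerp {VERB}; 3:sneerp {VERB}; 4:zakrautai {NOUN,DET}; 5:zakrautai {NOUN,DET}; 6:brikrilm {DET,ADJ}; 7:kenos {ADV}; 8:chousk {NOUN}; 9:skutre {ADJ}; 10:slor {DET,ADV}.
At position 1, choosing DET makes rule 2 impossible to satisfy; hence ADJ.
At position 4, choosing DET makes rule 2 impossible to satisfy; hence NOUN.
At position 5, choosing DET makes rule 2 impossible to satisfy; hence NOUN.
At position 6, choosing DET makes rule 2 impossible to satisfy; hence ADJ.
At position 10, choosing DET makes rule 1 impossible to satisfy; hence ADV.
So the tagging must be: ADJ VERB VERB NOUN NOUN ADJ ADV NOUN ADJ ADV.
Rule-by-rule: rule 1 satisfied; rule 2 satisfied; rule 3 satisfied; rule 4 satisfied.

ADJ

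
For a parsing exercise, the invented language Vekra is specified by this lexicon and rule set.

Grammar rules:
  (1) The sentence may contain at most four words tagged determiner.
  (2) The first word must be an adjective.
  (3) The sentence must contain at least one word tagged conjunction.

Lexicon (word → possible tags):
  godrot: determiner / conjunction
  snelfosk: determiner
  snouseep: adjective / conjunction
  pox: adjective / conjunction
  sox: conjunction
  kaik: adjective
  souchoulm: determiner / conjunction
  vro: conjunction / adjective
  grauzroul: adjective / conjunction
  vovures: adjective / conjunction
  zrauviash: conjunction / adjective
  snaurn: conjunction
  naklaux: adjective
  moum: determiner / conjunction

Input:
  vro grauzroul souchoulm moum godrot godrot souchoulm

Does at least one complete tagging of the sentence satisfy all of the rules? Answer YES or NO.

YES

Candidates per position — 1:vro {conjunction,adjective}; 2:grauzroul {adjective,conjunction}; 3:souchoulm {determiner,conjunction}; 4:moum {determiner,conjunction}; 5:godrot {determiner,conjunction}; 6:godrot {determiner,conjunction}; 7:souchoulm {determiner,conjunction}.
One satisfying assignment: adjective adjective conjunction determiner conjunction determiner conjunction.
Checking: rule 1 satisfied; rule 2 satisfied; rule 3 satisfied.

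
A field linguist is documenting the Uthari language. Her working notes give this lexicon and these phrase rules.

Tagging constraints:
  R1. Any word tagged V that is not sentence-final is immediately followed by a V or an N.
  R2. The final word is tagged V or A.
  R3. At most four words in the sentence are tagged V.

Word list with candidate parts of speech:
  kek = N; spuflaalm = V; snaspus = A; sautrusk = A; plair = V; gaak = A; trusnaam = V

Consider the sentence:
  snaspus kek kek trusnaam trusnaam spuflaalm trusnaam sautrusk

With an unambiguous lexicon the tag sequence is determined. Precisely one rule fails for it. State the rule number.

Fixed tagging: A N N V V V V A.
Applying the rules: R1 ✗, R2 ✓, R3 ✓.
Only rule 1 fails.

1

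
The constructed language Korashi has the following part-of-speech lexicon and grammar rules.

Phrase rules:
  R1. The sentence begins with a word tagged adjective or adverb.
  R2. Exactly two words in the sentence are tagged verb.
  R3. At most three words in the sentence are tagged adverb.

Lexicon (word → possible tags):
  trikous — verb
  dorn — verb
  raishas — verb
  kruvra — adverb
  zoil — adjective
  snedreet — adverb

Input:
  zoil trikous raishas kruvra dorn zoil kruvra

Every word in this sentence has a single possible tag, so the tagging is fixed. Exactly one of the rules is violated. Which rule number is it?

2

Fixed tagging: adjective verb verb adverb verb adjective adverb.
Rule check: R1 pass, R2 fail, R3 pass.
Only rule 2 fails.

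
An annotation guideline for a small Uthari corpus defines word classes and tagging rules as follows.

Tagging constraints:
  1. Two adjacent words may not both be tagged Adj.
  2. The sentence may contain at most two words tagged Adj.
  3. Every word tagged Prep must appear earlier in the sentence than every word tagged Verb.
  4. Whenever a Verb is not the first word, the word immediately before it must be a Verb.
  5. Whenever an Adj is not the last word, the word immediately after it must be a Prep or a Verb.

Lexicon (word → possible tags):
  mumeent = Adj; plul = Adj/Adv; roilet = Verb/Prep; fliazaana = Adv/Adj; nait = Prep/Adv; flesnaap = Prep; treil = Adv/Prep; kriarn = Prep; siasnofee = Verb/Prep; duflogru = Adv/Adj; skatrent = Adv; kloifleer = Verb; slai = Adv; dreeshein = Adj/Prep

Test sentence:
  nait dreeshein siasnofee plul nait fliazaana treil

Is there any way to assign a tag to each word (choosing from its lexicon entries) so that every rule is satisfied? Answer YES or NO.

YES

Candidates per position — 1:nait {Prep,Adv}; 2:dreeshein {Adj,Prep}; 3:siasnofee {Verb,Prep}; 4:plul {Adj,Adv}; 5:nait {Prep,Adv}; 6:fliazaana {Adv,Adj}; 7:treil {Adv,Prep}.
One satisfying assignment: Prep Adj Prep Adv Adv Adv Prep.
Verifying each rule — rule 1 holds; rule 2 holds; rule 3 holds; rule 4 holds; rule 5 holds.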